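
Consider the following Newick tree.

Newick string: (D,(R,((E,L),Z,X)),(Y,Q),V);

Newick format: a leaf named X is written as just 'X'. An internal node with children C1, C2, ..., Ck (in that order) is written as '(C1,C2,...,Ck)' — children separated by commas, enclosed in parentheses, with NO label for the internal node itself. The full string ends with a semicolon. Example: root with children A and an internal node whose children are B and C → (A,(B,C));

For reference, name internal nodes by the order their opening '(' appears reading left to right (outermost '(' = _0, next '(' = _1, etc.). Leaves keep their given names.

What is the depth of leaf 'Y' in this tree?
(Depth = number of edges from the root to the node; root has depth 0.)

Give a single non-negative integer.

Newick: (D,(R,((E,L),Z,X)),(Y,Q),V);
Naming internals by '(' encounter order: outermost '(' = _0, next = _1, ...
Query node: Y
Path from root: _0 -> _4 -> Y
Depth of Y: 2 (number of edges from root)

Answer: 2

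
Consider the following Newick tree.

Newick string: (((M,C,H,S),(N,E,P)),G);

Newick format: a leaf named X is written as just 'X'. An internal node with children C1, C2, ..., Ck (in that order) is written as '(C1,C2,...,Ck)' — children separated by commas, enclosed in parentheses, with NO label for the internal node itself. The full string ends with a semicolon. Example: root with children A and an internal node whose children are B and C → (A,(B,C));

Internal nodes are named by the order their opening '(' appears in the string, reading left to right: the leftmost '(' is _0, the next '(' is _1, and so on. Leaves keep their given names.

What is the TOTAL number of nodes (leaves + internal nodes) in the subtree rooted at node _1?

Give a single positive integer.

Answer: 10

Derivation:
Newick: (((M,C,H,S),(N,E,P)),G);
Locate _1: it is the '(' at position 1 (the 2nd '(' reading left to right).
Query: subtree rooted at _1
_1: subtree_size = 1 + 9
  _2: subtree_size = 1 + 4
    M: subtree_size = 1 + 0
    C: subtree_size = 1 + 0
    H: subtree_size = 1 + 0
    S: subtree_size = 1 + 0
  _3: subtree_size = 1 + 3
    N: subtree_size = 1 + 0
    E: subtree_size = 1 + 0
    P: subtree_size = 1 + 0
Total subtree size of _1: 10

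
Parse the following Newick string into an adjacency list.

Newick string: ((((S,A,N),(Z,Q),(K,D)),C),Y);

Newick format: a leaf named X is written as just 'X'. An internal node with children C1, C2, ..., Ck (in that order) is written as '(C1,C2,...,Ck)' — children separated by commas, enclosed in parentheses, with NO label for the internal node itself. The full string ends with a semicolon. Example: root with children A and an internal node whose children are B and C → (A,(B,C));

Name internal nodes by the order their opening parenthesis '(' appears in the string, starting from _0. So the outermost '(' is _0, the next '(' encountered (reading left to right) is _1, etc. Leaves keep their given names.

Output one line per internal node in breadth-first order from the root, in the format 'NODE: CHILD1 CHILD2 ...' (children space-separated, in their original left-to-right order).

Input: ((((S,A,N),(Z,Q),(K,D)),C),Y);
Scanning left-to-right, naming '(' by encounter order:
  pos 0: '(' -> open internal node _0 (depth 1)
  pos 1: '(' -> open internal node _1 (depth 2)
  pos 2: '(' -> open internal node _2 (depth 3)
  pos 3: '(' -> open internal node _3 (depth 4)
  pos 9: ')' -> close internal node _3 (now at depth 3)
  pos 11: '(' -> open internal node _4 (depth 4)
  pos 15: ')' -> close internal node _4 (now at depth 3)
  pos 17: '(' -> open internal node _5 (depth 4)
  pos 21: ')' -> close internal node _5 (now at depth 3)
  pos 22: ')' -> close internal node _2 (now at depth 2)
  pos 25: ')' -> close internal node _1 (now at depth 1)
  pos 28: ')' -> close internal node _0 (now at depth 0)
Total internal nodes: 6
BFS adjacency from root:
  _0: _1 Y
  _1: _2 C
  _2: _3 _4 _5
  _3: S A N
  _4: Z Q
  _5: K D

Answer: _0: _1 Y
_1: _2 C
_2: _3 _4 _5
_3: S A N
_4: Z Q
_5: K D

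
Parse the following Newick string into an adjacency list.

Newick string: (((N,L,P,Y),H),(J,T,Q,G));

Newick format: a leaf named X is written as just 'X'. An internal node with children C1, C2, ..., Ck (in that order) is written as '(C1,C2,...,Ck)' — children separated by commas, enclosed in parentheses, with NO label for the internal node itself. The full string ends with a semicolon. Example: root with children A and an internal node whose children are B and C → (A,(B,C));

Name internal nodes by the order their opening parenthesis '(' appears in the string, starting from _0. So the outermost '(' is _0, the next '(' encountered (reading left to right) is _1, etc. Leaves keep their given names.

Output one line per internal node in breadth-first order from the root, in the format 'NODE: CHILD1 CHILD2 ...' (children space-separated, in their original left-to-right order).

Input: (((N,L,P,Y),H),(J,T,Q,G));
Scanning left-to-right, naming '(' by encounter order:
  pos 0: '(' -> open internal node _0 (depth 1)
  pos 1: '(' -> open internal node _1 (depth 2)
  pos 2: '(' -> open internal node _2 (depth 3)
  pos 10: ')' -> close internal node _2 (now at depth 2)
  pos 13: ')' -> close internal node _1 (now at depth 1)
  pos 15: '(' -> open internal node _3 (depth 2)
  pos 23: ')' -> close internal node _3 (now at depth 1)
  pos 24: ')' -> close internal node _0 (now at depth 0)
Total internal nodes: 4
BFS adjacency from root:
  _0: _1 _3
  _1: _2 H
  _3: J T Q G
  _2: N L P Y

Answer: _0: _1 _3
_1: _2 H
_3: J T Q G
_2: N L P Y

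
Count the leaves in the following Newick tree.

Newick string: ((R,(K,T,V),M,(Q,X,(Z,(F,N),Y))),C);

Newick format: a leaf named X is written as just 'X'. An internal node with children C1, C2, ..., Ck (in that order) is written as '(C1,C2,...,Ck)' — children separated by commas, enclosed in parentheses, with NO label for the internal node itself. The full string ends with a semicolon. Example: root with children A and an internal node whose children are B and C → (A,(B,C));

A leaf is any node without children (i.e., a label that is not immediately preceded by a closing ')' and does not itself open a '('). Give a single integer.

Newick: ((R,(K,T,V),M,(Q,X,(Z,(F,N),Y))),C);
Scan left-to-right; a leaf is any maximal label run not followed by '(':
  pos 2: leaf 'R' → count = 1
  pos 5: leaf 'K' → count = 2
  pos 7: leaf 'T' → count = 3
  pos 9: leaf 'V' → count = 4
  pos 12: leaf 'M' → count = 5
  pos 15: leaf 'Q' → count = 6
  pos 17: leaf 'X' → count = 7
  pos 20: leaf 'Z' → count = 8
  pos 23: leaf 'F' → count = 9
  pos 25: leaf 'N' → count = 10
  pos 28: leaf 'Y' → count = 11
  pos 33: leaf 'C' → count = 12
Total leaves: 12

Answer: 12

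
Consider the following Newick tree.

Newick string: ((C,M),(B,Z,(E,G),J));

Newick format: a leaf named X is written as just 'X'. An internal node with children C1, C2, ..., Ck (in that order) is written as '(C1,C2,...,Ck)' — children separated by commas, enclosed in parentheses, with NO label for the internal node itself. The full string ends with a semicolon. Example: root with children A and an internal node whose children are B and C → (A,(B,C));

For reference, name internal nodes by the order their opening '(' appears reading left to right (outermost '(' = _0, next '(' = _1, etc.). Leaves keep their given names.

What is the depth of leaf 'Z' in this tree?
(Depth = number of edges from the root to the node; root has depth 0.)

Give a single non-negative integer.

Answer: 2

Derivation:
Newick: ((C,M),(B,Z,(E,G),J));
Naming internals by '(' encounter order: outermost '(' = _0, next = _1, ...
Query node: Z
Path from root: _0 -> _2 -> Z
Depth of Z: 2 (number of edges from root)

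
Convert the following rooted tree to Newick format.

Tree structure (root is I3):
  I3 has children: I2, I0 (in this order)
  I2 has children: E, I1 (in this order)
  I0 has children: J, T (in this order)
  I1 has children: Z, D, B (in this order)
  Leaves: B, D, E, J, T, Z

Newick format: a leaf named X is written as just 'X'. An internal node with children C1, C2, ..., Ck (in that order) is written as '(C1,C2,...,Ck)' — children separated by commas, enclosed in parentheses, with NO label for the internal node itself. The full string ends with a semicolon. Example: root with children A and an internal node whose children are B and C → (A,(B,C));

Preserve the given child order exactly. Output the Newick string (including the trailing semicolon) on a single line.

Answer: ((E,(Z,D,B)),(J,T));

Derivation:
internal I3 with children ['I2', 'I0']
  internal I2 with children ['E', 'I1']
    leaf 'E' → 'E'
    internal I1 with children ['Z', 'D', 'B']
      leaf 'Z' → 'Z'
      leaf 'D' → 'D'
      leaf 'B' → 'B'
    → '(Z,D,B)'
  → '(E,(Z,D,B))'
  internal I0 with children ['J', 'T']
    leaf 'J' → 'J'
    leaf 'T' → 'T'
  → '(J,T)'
→ '((E,(Z,D,B)),(J,T))'
Final: ((E,(Z,D,B)),(J,T));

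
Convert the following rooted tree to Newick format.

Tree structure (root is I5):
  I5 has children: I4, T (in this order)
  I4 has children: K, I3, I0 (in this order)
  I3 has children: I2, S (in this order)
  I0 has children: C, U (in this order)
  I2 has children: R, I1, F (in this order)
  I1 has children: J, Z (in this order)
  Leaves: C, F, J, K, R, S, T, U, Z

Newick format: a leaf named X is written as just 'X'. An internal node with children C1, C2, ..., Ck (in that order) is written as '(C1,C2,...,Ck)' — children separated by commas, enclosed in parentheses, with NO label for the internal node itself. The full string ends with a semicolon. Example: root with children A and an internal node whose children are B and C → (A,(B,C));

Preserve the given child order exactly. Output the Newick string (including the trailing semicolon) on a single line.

internal I5 with children ['I4', 'T']
  internal I4 with children ['K', 'I3', 'I0']
    leaf 'K' → 'K'
    internal I3 with children ['I2', 'S']
      internal I2 with children ['R', 'I1', 'F']
        leaf 'R' → 'R'
        internal I1 with children ['J', 'Z']
          leaf 'J' → 'J'
          leaf 'Z' → 'Z'
        → '(J,Z)'
        leaf 'F' → 'F'
      → '(R,(J,Z),F)'
      leaf 'S' → 'S'
    → '((R,(J,Z),F),S)'
    internal I0 with children ['C', 'U']
      leaf 'C' → 'C'
      leaf 'U' → 'U'
    → '(C,U)'
  → '(K,((R,(J,Z),F),S),(C,U))'
  leaf 'T' → 'T'
→ '((K,((R,(J,Z),F),S),(C,U)),T)'
Final: ((K,((R,(J,Z),F),S),(C,U)),T);

Answer: ((K,((R,(J,Z),F),S),(C,U)),T);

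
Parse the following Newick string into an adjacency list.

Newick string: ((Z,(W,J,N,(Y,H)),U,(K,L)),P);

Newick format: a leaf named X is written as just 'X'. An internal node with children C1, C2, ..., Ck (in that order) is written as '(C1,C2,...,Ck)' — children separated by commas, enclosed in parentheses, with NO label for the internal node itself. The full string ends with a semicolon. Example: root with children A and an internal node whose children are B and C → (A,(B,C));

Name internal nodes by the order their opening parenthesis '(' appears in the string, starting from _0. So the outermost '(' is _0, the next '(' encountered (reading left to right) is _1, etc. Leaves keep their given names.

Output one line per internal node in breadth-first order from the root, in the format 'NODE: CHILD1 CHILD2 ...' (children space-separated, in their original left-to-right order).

Input: ((Z,(W,J,N,(Y,H)),U,(K,L)),P);
Scanning left-to-right, naming '(' by encounter order:
  pos 0: '(' -> open internal node _0 (depth 1)
  pos 1: '(' -> open internal node _1 (depth 2)
  pos 4: '(' -> open internal node _2 (depth 3)
  pos 11: '(' -> open internal node _3 (depth 4)
  pos 15: ')' -> close internal node _3 (now at depth 3)
  pos 16: ')' -> close internal node _2 (now at depth 2)
  pos 20: '(' -> open internal node _4 (depth 3)
  pos 24: ')' -> close internal node _4 (now at depth 2)
  pos 25: ')' -> close internal node _1 (now at depth 1)
  pos 28: ')' -> close internal node _0 (now at depth 0)
Total internal nodes: 5
BFS adjacency from root:
  _0: _1 P
  _1: Z _2 U _4
  _2: W J N _3
  _4: K L
  _3: Y H

Answer: _0: _1 P
_1: Z _2 U _4
_2: W J N _3
_4: K L
_3: Y H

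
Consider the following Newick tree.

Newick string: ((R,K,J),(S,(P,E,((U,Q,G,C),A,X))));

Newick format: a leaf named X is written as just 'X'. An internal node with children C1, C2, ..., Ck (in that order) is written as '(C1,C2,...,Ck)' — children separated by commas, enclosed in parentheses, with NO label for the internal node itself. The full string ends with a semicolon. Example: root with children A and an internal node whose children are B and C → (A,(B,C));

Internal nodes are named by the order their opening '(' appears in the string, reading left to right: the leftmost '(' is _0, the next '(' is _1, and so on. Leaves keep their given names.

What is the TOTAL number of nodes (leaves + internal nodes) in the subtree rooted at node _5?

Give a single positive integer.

Newick: ((R,K,J),(S,(P,E,((U,Q,G,C),A,X))));
Locate _5: it is the '(' at position 18 (the 6th '(' reading left to right).
Query: subtree rooted at _5
_5: subtree_size = 1 + 4
  U: subtree_size = 1 + 0
  Q: subtree_size = 1 + 0
  G: subtree_size = 1 + 0
  C: subtree_size = 1 + 0
Total subtree size of _5: 5

Answer: 5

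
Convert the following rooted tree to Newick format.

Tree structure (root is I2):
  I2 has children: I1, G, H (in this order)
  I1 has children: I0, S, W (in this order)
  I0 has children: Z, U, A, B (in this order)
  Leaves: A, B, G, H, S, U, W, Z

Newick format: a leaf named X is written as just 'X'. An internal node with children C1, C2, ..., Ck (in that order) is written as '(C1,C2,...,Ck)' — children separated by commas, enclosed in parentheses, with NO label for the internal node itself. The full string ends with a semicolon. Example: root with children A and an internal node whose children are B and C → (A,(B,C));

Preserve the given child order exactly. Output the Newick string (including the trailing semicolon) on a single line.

Answer: (((Z,U,A,B),S,W),G,H);

Derivation:
internal I2 with children ['I1', 'G', 'H']
  internal I1 with children ['I0', 'S', 'W']
    internal I0 with children ['Z', 'U', 'A', 'B']
      leaf 'Z' → 'Z'
      leaf 'U' → 'U'
      leaf 'A' → 'A'
      leaf 'B' → 'B'
    → '(Z,U,A,B)'
    leaf 'S' → 'S'
    leaf 'W' → 'W'
  → '((Z,U,A,B),S,W)'
  leaf 'G' → 'G'
  leaf 'H' → 'H'
→ '(((Z,U,A,B),S,W),G,H)'
Final: (((Z,U,A,B),S,W),G,H);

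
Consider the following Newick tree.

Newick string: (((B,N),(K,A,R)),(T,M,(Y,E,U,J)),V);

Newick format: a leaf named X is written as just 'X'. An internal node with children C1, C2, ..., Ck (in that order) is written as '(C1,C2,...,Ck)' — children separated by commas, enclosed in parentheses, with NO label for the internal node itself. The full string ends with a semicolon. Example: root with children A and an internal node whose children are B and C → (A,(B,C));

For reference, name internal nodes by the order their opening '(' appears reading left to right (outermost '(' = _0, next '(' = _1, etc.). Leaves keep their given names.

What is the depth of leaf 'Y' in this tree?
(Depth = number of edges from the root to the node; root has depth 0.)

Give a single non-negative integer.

Newick: (((B,N),(K,A,R)),(T,M,(Y,E,U,J)),V);
Naming internals by '(' encounter order: outermost '(' = _0, next = _1, ...
Query node: Y
Path from root: _0 -> _4 -> _5 -> Y
Depth of Y: 3 (number of edges from root)

Answer: 3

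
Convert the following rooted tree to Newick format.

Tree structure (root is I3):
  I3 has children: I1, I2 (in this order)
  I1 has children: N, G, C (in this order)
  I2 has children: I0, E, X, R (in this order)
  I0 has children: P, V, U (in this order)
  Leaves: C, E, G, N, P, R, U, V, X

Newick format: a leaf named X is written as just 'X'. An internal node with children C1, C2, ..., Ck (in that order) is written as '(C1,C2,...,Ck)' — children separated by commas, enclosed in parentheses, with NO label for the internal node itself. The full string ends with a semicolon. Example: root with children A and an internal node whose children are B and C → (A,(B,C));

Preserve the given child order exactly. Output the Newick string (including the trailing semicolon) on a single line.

internal I3 with children ['I1', 'I2']
  internal I1 with children ['N', 'G', 'C']
    leaf 'N' → 'N'
    leaf 'G' → 'G'
    leaf 'C' → 'C'
  → '(N,G,C)'
  internal I2 with children ['I0', 'E', 'X', 'R']
    internal I0 with children ['P', 'V', 'U']
      leaf 'P' → 'P'
      leaf 'V' → 'V'
      leaf 'U' → 'U'
    → '(P,V,U)'
    leaf 'E' → 'E'
    leaf 'X' → 'X'
    leaf 'R' → 'R'
  → '((P,V,U),E,X,R)'
→ '((N,G,C),((P,V,U),E,X,R))'
Final: ((N,G,C),((P,V,U),E,X,R));

Answer: ((N,G,C),((P,V,U),E,X,R));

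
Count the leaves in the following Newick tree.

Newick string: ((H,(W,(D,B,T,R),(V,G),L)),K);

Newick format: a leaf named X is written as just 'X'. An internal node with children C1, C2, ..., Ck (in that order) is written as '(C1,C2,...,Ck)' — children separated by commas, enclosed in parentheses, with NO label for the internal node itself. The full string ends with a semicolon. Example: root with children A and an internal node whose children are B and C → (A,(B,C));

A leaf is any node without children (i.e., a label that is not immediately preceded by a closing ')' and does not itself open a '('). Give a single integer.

Newick: ((H,(W,(D,B,T,R),(V,G),L)),K);
Scan left-to-right; a leaf is any maximal label run not followed by '(':
  pos 2: leaf 'H' → count = 1
  pos 5: leaf 'W' → count = 2
  pos 8: leaf 'D' → count = 3
  pos 10: leaf 'B' → count = 4
  pos 12: leaf 'T' → count = 5
  pos 14: leaf 'R' → count = 6
  pos 18: leaf 'V' → count = 7
  pos 20: leaf 'G' → count = 8
  pos 23: leaf 'L' → count = 9
  pos 27: leaf 'K' → count = 10
Total leaves: 10

Answer: 10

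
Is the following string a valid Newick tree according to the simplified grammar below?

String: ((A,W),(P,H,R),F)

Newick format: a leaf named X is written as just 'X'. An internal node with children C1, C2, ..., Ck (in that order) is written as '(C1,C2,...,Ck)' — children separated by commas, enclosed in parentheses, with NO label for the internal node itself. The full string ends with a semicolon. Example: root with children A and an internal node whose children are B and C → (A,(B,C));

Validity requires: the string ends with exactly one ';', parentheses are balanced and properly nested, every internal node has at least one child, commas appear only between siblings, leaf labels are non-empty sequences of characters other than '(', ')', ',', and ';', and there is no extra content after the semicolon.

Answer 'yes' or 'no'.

Answer: no

Derivation:
Input: ((A,W),(P,H,R),F)
Paren balance: 3 '(' vs 3 ')' OK
Ends with single ';': False
Full parse: FAILS (must end with ;)
Valid: False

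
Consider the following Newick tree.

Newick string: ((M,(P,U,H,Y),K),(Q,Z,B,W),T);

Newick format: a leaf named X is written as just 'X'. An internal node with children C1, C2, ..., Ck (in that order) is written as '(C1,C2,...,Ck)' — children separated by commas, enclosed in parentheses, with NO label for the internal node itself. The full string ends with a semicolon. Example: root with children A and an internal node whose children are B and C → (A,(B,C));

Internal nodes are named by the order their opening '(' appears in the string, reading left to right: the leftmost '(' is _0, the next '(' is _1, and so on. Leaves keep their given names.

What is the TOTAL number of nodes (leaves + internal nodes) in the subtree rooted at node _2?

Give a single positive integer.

Newick: ((M,(P,U,H,Y),K),(Q,Z,B,W),T);
Locate _2: it is the '(' at position 4 (the 3rd '(' reading left to right).
Query: subtree rooted at _2
_2: subtree_size = 1 + 4
  P: subtree_size = 1 + 0
  U: subtree_size = 1 + 0
  H: subtree_size = 1 + 0
  Y: subtree_size = 1 + 0
Total subtree size of _2: 5

Answer: 5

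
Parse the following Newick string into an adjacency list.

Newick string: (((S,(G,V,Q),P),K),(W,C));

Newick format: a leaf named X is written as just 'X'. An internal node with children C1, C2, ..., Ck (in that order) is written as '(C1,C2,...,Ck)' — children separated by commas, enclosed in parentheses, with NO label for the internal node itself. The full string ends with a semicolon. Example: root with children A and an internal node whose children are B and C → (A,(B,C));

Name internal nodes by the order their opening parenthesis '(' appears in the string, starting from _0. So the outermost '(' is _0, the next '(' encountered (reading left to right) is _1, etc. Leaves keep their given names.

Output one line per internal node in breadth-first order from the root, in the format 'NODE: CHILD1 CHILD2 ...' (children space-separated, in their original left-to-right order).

Answer: _0: _1 _4
_1: _2 K
_4: W C
_2: S _3 P
_3: G V Q

Derivation:
Input: (((S,(G,V,Q),P),K),(W,C));
Scanning left-to-right, naming '(' by encounter order:
  pos 0: '(' -> open internal node _0 (depth 1)
  pos 1: '(' -> open internal node _1 (depth 2)
  pos 2: '(' -> open internal node _2 (depth 3)
  pos 5: '(' -> open internal node _3 (depth 4)
  pos 11: ')' -> close internal node _3 (now at depth 3)
  pos 14: ')' -> close internal node _2 (now at depth 2)
  pos 17: ')' -> close internal node _1 (now at depth 1)
  pos 19: '(' -> open internal node _4 (depth 2)
  pos 23: ')' -> close internal node _4 (now at depth 1)
  pos 24: ')' -> close internal node _0 (now at depth 0)
Total internal nodes: 5
BFS adjacency from root:
  _0: _1 _4
  _1: _2 K
  _4: W C
  _2: S _3 P
  _3: G V Q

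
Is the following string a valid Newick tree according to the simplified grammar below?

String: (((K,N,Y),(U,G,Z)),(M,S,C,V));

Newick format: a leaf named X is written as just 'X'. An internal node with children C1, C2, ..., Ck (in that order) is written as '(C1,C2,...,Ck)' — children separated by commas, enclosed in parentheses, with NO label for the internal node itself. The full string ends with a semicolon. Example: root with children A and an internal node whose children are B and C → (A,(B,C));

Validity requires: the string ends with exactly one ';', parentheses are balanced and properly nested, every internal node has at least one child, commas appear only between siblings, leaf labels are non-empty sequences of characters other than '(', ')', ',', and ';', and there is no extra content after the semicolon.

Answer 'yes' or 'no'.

Answer: yes

Derivation:
Input: (((K,N,Y),(U,G,Z)),(M,S,C,V));
Paren balance: 5 '(' vs 5 ')' OK
Ends with single ';': True
Full parse: OK
Valid: True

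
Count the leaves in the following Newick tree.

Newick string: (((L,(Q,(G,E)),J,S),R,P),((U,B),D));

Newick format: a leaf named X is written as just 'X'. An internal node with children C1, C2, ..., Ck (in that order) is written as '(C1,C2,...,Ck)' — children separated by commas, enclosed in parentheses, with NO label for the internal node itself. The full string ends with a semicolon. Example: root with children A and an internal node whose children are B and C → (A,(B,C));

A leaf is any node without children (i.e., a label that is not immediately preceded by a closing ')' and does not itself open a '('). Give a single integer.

Newick: (((L,(Q,(G,E)),J,S),R,P),((U,B),D));
Scan left-to-right; a leaf is any maximal label run not followed by '(':
  pos 3: leaf 'L' → count = 1
  pos 6: leaf 'Q' → count = 2
  pos 9: leaf 'G' → count = 3
  pos 11: leaf 'E' → count = 4
  pos 15: leaf 'J' → count = 5
  pos 17: leaf 'S' → count = 6
  pos 20: leaf 'R' → count = 7
  pos 22: leaf 'P' → count = 8
  pos 27: leaf 'U' → count = 9
  pos 29: leaf 'B' → count = 10
  pos 32: leaf 'D' → count = 11
Total leaves: 11

Answer: 11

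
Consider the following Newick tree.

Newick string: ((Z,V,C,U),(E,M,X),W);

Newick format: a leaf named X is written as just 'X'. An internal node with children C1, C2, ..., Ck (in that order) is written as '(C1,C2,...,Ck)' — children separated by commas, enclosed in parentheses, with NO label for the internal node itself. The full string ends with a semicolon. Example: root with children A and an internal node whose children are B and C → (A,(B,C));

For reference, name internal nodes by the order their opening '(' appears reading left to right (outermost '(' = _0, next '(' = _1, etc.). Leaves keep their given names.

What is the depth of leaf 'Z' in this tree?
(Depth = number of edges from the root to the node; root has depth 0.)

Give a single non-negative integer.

Answer: 2

Derivation:
Newick: ((Z,V,C,U),(E,M,X),W);
Naming internals by '(' encounter order: outermost '(' = _0, next = _1, ...
Query node: Z
Path from root: _0 -> _1 -> Z
Depth of Z: 2 (number of edges from root)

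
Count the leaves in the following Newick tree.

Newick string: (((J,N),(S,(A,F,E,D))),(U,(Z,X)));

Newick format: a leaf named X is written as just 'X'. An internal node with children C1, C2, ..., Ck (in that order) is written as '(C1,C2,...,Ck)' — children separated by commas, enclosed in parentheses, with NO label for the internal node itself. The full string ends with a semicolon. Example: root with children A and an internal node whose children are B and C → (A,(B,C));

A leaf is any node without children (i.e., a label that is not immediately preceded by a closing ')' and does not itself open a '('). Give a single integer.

Newick: (((J,N),(S,(A,F,E,D))),(U,(Z,X)));
Scan left-to-right; a leaf is any maximal label run not followed by '(':
  pos 3: leaf 'J' → count = 1
  pos 5: leaf 'N' → count = 2
  pos 9: leaf 'S' → count = 3
  pos 12: leaf 'A' → count = 4
  pos 14: leaf 'F' → count = 5
  pos 16: leaf 'E' → count = 6
  pos 18: leaf 'D' → count = 7
  pos 24: leaf 'U' → count = 8
  pos 27: leaf 'Z' → count = 9
  pos 29: leaf 'X' → count = 10
Total leaves: 10

Answer: 10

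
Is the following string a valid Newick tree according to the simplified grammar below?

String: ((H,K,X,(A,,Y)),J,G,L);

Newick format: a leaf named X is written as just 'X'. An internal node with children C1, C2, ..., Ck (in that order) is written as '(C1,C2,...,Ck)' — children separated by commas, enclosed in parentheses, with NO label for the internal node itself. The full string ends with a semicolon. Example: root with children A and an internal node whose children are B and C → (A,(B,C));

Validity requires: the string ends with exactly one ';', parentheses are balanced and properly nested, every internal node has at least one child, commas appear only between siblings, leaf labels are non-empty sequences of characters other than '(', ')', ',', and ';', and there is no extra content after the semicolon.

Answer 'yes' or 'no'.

Answer: no

Derivation:
Input: ((H,K,X,(A,,Y)),J,G,L);
Paren balance: 3 '(' vs 3 ')' OK
Ends with single ';': True
Full parse: FAILS (empty leaf label at pos 11)
Valid: False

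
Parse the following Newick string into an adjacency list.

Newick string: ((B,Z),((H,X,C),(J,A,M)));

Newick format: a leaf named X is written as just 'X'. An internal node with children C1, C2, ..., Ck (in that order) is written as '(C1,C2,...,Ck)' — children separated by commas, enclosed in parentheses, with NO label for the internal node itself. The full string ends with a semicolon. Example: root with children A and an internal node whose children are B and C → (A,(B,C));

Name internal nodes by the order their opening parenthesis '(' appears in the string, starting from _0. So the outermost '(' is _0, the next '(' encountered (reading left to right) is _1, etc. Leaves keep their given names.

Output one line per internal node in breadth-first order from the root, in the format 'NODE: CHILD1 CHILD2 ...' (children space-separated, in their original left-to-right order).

Answer: _0: _1 _2
_1: B Z
_2: _3 _4
_3: H X C
_4: J A M

Derivation:
Input: ((B,Z),((H,X,C),(J,A,M)));
Scanning left-to-right, naming '(' by encounter order:
  pos 0: '(' -> open internal node _0 (depth 1)
  pos 1: '(' -> open internal node _1 (depth 2)
  pos 5: ')' -> close internal node _1 (now at depth 1)
  pos 7: '(' -> open internal node _2 (depth 2)
  pos 8: '(' -> open internal node _3 (depth 3)
  pos 14: ')' -> close internal node _3 (now at depth 2)
  pos 16: '(' -> open internal node _4 (depth 3)
  pos 22: ')' -> close internal node _4 (now at depth 2)
  pos 23: ')' -> close internal node _2 (now at depth 1)
  pos 24: ')' -> close internal node _0 (now at depth 0)
Total internal nodes: 5
BFS adjacency from root:
  _0: _1 _2
  _1: B Z
  _2: _3 _4
  _3: H X C
  _4: J A M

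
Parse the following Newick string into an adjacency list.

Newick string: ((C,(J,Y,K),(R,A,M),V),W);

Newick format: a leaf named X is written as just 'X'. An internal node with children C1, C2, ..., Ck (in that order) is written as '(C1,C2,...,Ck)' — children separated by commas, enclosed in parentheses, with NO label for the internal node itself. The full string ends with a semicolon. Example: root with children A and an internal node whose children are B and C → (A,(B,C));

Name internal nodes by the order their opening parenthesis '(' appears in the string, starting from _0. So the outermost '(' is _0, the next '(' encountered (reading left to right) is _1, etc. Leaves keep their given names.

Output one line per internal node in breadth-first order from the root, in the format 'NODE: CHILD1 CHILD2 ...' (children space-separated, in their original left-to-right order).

Answer: _0: _1 W
_1: C _2 _3 V
_2: J Y K
_3: R A M

Derivation:
Input: ((C,(J,Y,K),(R,A,M),V),W);
Scanning left-to-right, naming '(' by encounter order:
  pos 0: '(' -> open internal node _0 (depth 1)
  pos 1: '(' -> open internal node _1 (depth 2)
  pos 4: '(' -> open internal node _2 (depth 3)
  pos 10: ')' -> close internal node _2 (now at depth 2)
  pos 12: '(' -> open internal node _3 (depth 3)
  pos 18: ')' -> close internal node _3 (now at depth 2)
  pos 21: ')' -> close internal node _1 (now at depth 1)
  pos 24: ')' -> close internal node _0 (now at depth 0)
Total internal nodes: 4
BFS adjacency from root:
  _0: _1 W
  _1: C _2 _3 V
  _2: J Y K
  _3: R A M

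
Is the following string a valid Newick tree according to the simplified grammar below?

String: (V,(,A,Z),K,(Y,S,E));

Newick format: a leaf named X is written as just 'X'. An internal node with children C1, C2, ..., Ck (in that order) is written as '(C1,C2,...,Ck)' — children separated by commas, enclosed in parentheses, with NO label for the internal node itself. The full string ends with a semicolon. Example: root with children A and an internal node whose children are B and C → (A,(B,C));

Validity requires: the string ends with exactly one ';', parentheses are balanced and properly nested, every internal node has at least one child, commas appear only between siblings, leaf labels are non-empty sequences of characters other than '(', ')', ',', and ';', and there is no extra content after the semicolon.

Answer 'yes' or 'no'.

Answer: no

Derivation:
Input: (V,(,A,Z),K,(Y,S,E));
Paren balance: 3 '(' vs 3 ')' OK
Ends with single ';': True
Full parse: FAILS (empty leaf label at pos 4)
Valid: False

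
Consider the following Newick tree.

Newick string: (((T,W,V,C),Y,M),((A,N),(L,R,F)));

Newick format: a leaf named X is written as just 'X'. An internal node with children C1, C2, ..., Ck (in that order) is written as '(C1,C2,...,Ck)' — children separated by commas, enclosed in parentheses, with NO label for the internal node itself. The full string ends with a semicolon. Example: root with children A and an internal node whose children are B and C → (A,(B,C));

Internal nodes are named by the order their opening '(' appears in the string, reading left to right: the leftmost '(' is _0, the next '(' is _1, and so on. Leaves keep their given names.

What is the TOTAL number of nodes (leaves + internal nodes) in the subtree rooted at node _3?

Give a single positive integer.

Newick: (((T,W,V,C),Y,M),((A,N),(L,R,F)));
Locate _3: it is the '(' at position 17 (the 4th '(' reading left to right).
Query: subtree rooted at _3
_3: subtree_size = 1 + 7
  _4: subtree_size = 1 + 2
    A: subtree_size = 1 + 0
    N: subtree_size = 1 + 0
  _5: subtree_size = 1 + 3
    L: subtree_size = 1 + 0
    R: subtree_size = 1 + 0
    F: subtree_size = 1 + 0
Total subtree size of _3: 8

Answer: 8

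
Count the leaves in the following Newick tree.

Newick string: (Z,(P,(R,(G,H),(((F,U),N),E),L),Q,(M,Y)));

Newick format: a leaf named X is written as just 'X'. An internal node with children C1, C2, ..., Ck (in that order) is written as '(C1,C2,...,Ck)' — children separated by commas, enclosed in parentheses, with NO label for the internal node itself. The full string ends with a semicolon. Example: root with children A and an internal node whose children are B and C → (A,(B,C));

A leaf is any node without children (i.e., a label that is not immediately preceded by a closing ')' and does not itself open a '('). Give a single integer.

Answer: 13

Derivation:
Newick: (Z,(P,(R,(G,H),(((F,U),N),E),L),Q,(M,Y)));
Scan left-to-right; a leaf is any maximal label run not followed by '(':
  pos 1: leaf 'Z' → count = 1
  pos 4: leaf 'P' → count = 2
  pos 7: leaf 'R' → count = 3
  pos 10: leaf 'G' → count = 4
  pos 12: leaf 'H' → count = 5
  pos 18: leaf 'F' → count = 6
  pos 20: leaf 'U' → count = 7
  pos 23: leaf 'N' → count = 8
  pos 26: leaf 'E' → count = 9
  pos 29: leaf 'L' → count = 10
  pos 32: leaf 'Q' → count = 11
  pos 35: leaf 'M' → count = 12
  pos 37: leaf 'Y' → count = 13
Total leaves: 13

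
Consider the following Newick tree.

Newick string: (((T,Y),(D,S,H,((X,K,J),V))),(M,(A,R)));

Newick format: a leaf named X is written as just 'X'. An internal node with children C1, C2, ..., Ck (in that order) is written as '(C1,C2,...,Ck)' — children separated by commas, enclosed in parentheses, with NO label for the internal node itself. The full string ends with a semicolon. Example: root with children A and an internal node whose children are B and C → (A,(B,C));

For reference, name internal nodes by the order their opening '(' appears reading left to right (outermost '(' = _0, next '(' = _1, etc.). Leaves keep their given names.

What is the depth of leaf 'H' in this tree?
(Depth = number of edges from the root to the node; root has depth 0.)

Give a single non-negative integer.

Answer: 3

Derivation:
Newick: (((T,Y),(D,S,H,((X,K,J),V))),(M,(A,R)));
Naming internals by '(' encounter order: outermost '(' = _0, next = _1, ...
Query node: H
Path from root: _0 -> _1 -> _3 -> H
Depth of H: 3 (number of edges from root)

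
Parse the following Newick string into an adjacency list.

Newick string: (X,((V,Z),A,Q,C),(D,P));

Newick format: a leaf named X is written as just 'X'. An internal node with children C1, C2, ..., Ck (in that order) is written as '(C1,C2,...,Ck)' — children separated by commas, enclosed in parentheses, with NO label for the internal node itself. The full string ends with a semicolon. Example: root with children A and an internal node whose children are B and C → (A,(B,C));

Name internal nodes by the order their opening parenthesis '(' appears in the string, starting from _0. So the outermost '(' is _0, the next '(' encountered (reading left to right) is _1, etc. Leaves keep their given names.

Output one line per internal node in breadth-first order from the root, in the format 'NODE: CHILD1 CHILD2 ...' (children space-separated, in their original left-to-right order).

Input: (X,((V,Z),A,Q,C),(D,P));
Scanning left-to-right, naming '(' by encounter order:
  pos 0: '(' -> open internal node _0 (depth 1)
  pos 3: '(' -> open internal node _1 (depth 2)
  pos 4: '(' -> open internal node _2 (depth 3)
  pos 8: ')' -> close internal node _2 (now at depth 2)
  pos 15: ')' -> close internal node _1 (now at depth 1)
  pos 17: '(' -> open internal node _3 (depth 2)
  pos 21: ')' -> close internal node _3 (now at depth 1)
  pos 22: ')' -> close internal node _0 (now at depth 0)
Total internal nodes: 4
BFS adjacency from root:
  _0: X _1 _3
  _1: _2 A Q C
  _3: D P
  _2: V Z

Answer: _0: X _1 _3
_1: _2 A Q C
_3: D P
_2: V Z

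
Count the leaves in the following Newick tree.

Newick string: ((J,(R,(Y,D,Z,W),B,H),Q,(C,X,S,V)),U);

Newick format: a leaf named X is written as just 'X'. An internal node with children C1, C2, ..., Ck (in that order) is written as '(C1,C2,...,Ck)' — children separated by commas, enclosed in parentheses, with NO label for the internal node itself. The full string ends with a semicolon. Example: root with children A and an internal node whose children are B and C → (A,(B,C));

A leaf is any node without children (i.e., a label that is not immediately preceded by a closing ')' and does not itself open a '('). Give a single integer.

Answer: 14

Derivation:
Newick: ((J,(R,(Y,D,Z,W),B,H),Q,(C,X,S,V)),U);
Scan left-to-right; a leaf is any maximal label run not followed by '(':
  pos 2: leaf 'J' → count = 1
  pos 5: leaf 'R' → count = 2
  pos 8: leaf 'Y' → count = 3
  pos 10: leaf 'D' → count = 4
  pos 12: leaf 'Z' → count = 5
  pos 14: leaf 'W' → count = 6
  pos 17: leaf 'B' → count = 7
  pos 19: leaf 'H' → count = 8
  pos 22: leaf 'Q' → count = 9
  pos 25: leaf 'C' → count = 10
  pos 27: leaf 'X' → count = 11
  pos 29: leaf 'S' → count = 12
  pos 31: leaf 'V' → count = 13
  pos 35: leaf 'U' → count = 14
Total leaves: 14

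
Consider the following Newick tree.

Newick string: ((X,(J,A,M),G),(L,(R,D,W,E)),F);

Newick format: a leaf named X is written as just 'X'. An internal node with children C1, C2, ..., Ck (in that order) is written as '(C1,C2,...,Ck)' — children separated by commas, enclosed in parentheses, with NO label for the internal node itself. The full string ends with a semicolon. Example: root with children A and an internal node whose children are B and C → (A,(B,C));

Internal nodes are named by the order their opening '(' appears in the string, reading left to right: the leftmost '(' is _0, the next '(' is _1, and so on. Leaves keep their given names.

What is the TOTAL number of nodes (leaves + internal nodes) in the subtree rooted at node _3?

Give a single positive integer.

Answer: 7

Derivation:
Newick: ((X,(J,A,M),G),(L,(R,D,W,E)),F);
Locate _3: it is the '(' at position 15 (the 4th '(' reading left to right).
Query: subtree rooted at _3
_3: subtree_size = 1 + 6
  L: subtree_size = 1 + 0
  _4: subtree_size = 1 + 4
    R: subtree_size = 1 + 0
    D: subtree_size = 1 + 0
    W: subtree_size = 1 + 0
    E: subtree_size = 1 + 0
Total subtree size of _3: 7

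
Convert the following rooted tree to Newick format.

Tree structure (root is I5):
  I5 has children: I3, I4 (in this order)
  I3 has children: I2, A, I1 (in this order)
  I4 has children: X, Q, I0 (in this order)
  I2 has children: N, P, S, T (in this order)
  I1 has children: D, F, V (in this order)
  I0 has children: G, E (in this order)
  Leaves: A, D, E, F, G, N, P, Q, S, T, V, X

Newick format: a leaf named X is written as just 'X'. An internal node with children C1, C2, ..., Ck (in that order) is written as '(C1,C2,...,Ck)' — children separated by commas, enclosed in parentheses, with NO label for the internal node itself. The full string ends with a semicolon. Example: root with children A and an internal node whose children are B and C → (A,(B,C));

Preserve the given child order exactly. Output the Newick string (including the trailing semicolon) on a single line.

Answer: (((N,P,S,T),A,(D,F,V)),(X,Q,(G,E)));

Derivation:
internal I5 with children ['I3', 'I4']
  internal I3 with children ['I2', 'A', 'I1']
    internal I2 with children ['N', 'P', 'S', 'T']
      leaf 'N' → 'N'
      leaf 'P' → 'P'
      leaf 'S' → 'S'
      leaf 'T' → 'T'
    → '(N,P,S,T)'
    leaf 'A' → 'A'
    internal I1 with children ['D', 'F', 'V']
      leaf 'D' → 'D'
      leaf 'F' → 'F'
      leaf 'V' → 'V'
    → '(D,F,V)'
  → '((N,P,S,T),A,(D,F,V))'
  internal I4 with children ['X', 'Q', 'I0']
    leaf 'X' → 'X'
    leaf 'Q' → 'Q'
    internal I0 with children ['G', 'E']
      leaf 'G' → 'G'
      leaf 'E' → 'E'
    → '(G,E)'
  → '(X,Q,(G,E))'
→ '(((N,P,S,T),A,(D,F,V)),(X,Q,(G,E)))'
Final: (((N,P,S,T),A,(D,F,V)),(X,Q,(G,E)));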